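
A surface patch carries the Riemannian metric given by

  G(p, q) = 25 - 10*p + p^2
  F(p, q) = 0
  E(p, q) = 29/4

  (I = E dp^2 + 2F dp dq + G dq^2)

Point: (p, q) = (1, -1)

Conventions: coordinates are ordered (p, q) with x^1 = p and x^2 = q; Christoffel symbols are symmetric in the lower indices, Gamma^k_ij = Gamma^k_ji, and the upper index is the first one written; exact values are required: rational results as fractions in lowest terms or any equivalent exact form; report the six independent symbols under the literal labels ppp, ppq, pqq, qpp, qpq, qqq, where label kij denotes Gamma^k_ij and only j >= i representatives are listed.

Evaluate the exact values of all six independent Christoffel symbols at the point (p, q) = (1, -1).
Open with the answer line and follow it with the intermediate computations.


Answer: Gamma_ppp = 0, Gamma_ppq = 0, Gamma_pqq = 16/29, Gamma_qpp = 0, Gamma_qpq = -1/4, Gamma_qqq = 0

E = 29/4, F = 0, G = 16 at the point
E_p = 0, E_q = 0, F_p = 0, F_q = 0, G_p = -8, G_q = 0
EG - F^2 = 116;  g^inv = (1/116) * [[16, 0], [0, 29/4]]
first-kind symbols [ij,l] = (1/2)(d_i g_jl + d_j g_il - d_l g_ij): [pp,p] = E_p/2 = 0, [pp,q] = F_p - E_q/2 = 0, [pq,p] = E_q/2 = 0, [pq,q] = G_p/2 = -4, [qq,p] = F_q - G_p/2 = 4, [qq,q] = G_q/2 = 0
Gamma^p_ij = (G*[ij,p] - F*[ij,q])/(EG - F^2), Gamma^q_ij = (E*[ij,q] - F*[ij,p])/(EG - F^2)


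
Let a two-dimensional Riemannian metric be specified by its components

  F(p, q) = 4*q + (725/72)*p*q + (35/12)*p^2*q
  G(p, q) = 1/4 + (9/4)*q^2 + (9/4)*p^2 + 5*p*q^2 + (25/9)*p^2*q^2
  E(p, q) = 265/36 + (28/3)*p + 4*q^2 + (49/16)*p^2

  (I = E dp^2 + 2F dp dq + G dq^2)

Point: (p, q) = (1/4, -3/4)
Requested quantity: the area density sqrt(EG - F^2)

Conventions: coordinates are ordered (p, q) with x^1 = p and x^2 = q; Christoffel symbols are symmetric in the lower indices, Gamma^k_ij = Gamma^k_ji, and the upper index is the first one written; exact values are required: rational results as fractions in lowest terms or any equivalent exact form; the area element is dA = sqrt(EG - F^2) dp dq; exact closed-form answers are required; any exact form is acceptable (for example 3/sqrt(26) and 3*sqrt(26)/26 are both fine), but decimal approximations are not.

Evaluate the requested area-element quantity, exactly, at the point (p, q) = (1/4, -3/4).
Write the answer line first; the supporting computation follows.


Answer: sqrt(EG - F^2) = 7*sqrt(13753)/384

E = 27961/2304, F = -3859/768, G = 629/256; EG - F^2 = 673897/147456


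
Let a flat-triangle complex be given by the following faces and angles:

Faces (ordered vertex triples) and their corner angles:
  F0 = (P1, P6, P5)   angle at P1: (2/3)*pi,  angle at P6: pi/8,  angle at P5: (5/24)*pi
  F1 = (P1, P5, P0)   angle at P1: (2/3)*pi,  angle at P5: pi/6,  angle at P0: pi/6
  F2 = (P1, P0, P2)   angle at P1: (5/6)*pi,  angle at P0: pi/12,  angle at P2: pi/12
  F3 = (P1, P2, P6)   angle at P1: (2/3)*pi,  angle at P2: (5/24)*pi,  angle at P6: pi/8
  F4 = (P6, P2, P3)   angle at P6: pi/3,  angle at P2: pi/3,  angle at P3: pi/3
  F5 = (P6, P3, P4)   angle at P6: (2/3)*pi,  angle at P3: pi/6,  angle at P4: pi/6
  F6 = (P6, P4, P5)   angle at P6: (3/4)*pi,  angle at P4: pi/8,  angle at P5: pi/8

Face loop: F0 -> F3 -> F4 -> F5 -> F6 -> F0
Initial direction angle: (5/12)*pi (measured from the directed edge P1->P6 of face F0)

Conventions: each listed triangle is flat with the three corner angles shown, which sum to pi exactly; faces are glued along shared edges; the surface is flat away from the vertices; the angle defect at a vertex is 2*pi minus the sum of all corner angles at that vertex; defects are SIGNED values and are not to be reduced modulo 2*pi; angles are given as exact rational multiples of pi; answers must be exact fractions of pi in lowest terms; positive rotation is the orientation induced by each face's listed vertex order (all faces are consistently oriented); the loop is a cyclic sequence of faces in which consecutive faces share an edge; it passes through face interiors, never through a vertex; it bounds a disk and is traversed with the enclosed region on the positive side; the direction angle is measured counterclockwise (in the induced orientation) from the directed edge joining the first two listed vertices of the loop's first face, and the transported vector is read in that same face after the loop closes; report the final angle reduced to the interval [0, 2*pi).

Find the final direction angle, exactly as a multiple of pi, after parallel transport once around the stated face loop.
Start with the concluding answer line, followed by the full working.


Answer: final direction angle = (5/12)*pi

enclosed vertex P6: corner angles sum to 2*pi, defect = 2*pi - 2*pi = 0
holonomy = initial angle + sum of enclosed defects (mod 2*pi), positive in the induced orientation
final angle = (5/12)*pi + 0 = (5/12)*pi (mod 2*pi)


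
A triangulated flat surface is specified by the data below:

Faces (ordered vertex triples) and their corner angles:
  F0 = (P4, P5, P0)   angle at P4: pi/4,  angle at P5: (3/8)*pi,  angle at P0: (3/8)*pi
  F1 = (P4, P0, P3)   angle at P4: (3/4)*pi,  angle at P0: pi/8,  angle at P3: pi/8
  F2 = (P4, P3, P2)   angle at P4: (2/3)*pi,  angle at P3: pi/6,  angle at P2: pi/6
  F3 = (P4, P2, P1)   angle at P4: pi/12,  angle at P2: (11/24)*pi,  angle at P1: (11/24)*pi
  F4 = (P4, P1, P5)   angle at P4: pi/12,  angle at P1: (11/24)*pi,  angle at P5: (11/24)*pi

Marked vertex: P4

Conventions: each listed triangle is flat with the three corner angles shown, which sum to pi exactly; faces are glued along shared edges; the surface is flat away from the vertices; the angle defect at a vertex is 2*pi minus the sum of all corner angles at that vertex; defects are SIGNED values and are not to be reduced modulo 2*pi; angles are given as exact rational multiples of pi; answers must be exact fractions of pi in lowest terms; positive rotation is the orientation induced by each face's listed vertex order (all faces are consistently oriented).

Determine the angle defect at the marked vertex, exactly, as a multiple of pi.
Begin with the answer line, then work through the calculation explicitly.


Answer: defect(P4) = pi/6

Sum of corner angles at P4: (11/6)*pi
defect = 2*pi - (11/6)*pi


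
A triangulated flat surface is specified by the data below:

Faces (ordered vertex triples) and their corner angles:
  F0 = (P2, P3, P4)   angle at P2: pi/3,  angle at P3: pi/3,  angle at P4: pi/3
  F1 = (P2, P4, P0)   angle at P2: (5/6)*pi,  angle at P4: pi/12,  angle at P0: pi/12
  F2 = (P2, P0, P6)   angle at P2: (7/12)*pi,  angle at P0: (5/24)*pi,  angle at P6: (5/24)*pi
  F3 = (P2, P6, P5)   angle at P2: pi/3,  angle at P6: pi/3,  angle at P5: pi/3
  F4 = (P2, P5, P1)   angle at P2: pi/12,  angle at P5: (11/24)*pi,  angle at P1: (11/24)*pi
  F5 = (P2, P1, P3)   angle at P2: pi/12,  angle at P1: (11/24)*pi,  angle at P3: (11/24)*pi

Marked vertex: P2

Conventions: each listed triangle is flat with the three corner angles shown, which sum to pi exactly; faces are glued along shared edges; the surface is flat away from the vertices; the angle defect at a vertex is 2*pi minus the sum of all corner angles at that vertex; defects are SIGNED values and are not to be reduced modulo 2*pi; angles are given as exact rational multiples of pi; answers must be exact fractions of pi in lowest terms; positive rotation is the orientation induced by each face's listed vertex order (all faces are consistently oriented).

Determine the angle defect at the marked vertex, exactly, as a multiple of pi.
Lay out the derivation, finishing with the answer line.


Sum of corner angles at P2: (9/4)*pi
defect = 2*pi - (9/4)*pi

Answer: defect(P2) = -pi/4


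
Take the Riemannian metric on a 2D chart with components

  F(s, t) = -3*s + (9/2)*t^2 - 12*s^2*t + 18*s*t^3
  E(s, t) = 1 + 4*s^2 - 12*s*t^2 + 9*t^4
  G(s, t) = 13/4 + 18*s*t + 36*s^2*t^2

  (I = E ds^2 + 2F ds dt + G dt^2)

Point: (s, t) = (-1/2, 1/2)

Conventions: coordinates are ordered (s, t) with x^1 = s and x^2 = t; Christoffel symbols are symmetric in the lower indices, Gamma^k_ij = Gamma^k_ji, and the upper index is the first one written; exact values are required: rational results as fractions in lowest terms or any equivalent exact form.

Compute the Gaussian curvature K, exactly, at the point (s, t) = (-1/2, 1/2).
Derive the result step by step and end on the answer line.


E = 65/16, F = 0, G = 1, EG - F^2 = 65/16 at the point
E_s = -7, E_t = 21/2, F_s = 21/4, F_t = -21/4, G_s = 0, G_t = 0
E_tt = 39, F_st = 51/2, G_ss = 18
By Brioschi, K is (det M1 - det M2) divided by (EG - F^2) squared.
M1 = [[-E_tt/2 + F_st - G_ss/2, E_s/2, F_s - E_t/2], [F_t - G_s/2, E, F], [G_t/2, F, G]] = [[-3, -7/2, 0], [-21/4, 65/16, 0], [0, 0, 1]]; det M1 = -489/16
M2 = [[0, E_t/2, G_s/2], [E_t/2, E, F], [G_s/2, F, G]] = [[0, 21/4, 0], [21/4, 65/16, 0], [0, 0, 1]]; det M2 = -441/16
det M1 - det M2 = -3; K = -3 / (65/16)^2 = -768/4225

Answer: K = -768/4225


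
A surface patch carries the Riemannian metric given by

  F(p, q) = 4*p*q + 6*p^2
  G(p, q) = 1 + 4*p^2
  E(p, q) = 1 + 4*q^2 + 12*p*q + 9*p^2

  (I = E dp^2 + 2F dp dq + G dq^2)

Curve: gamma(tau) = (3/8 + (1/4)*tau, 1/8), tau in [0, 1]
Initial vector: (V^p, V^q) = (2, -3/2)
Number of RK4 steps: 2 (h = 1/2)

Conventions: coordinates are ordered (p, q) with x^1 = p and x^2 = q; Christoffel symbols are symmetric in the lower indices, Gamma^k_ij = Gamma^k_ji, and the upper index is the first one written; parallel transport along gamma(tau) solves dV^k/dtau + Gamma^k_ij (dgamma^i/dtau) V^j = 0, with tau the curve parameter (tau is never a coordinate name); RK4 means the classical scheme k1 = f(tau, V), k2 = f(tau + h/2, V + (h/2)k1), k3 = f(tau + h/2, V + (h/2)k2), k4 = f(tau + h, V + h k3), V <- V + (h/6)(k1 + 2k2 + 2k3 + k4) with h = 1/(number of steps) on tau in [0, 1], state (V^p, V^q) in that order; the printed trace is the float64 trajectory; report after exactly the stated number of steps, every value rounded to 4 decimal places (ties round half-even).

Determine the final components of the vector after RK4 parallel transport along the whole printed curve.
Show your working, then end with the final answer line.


gamma'(tau) = (1/4, 0); f(tau, V)^k = -Gamma^k_ij(gamma(tau)) gamma'^i(tau) V^j; h = 1/2; intermediate values shown to 6 dp
curve data and Christoffel symbols at the stage parameters:
  tau = 0.000000: gamma = (0.375000, 0.125000), gamma' = (0.250000, 0.000000); Gamma_ppp = 1.194570, Gamma_ppq = 0.796380, Gamma_pqq = 0.000000, Gamma_qpp = 0.651584, Gamma_qpq = 0.434389, Gamma_qqq = 0.000000
  tau = 0.250000: gamma = (0.437500, 0.125000), gamma' = (0.250000, 0.000000); Gamma_ppp = 1.114206, Gamma_ppq = 0.742804, Gamma_pqq = 0.000000, Gamma_qpp = 0.623955, Gamma_qpq = 0.415970, Gamma_qqq = 0.000000
  tau = 0.500000: gamma = (0.500000, 0.125000), gamma' = (0.250000, 0.000000); Gamma_ppp = 1.037037, Gamma_ppq = 0.691358, Gamma_pqq = 0.000000, Gamma_qpp = 0.592593, Gamma_qpq = 0.395062, Gamma_qqq = 0.000000
  tau = 0.750000: gamma = (0.562500, 0.125000), gamma' = (0.250000, 0.000000); Gamma_ppp = 0.965607, Gamma_ppq = 0.643738, Gamma_pqq = 0.000000, Gamma_qpp = 0.560675, Gamma_qpq = 0.373783, Gamma_qqq = 0.000000
  tau = 1.000000: gamma = (0.625000, 0.125000), gamma' = (0.250000, 0.000000); Gamma_ppp = 0.900662, Gamma_ppq = 0.600442, Gamma_pqq = 0.000000, Gamma_qpp = 0.529801, Gamma_qpq = 0.353201, Gamma_qqq = 0.000000
step 0: V^p = 2.0000, V^q = -1.5000
step 1: k1 = (-0.298643, -0.162896), k2 = (-0.250192, -0.140108), k3 = (-0.254624, -0.142590), k4 = (-0.213930, -0.122246); V <- V + (h/6)(k1 + 2k2 + 2k3 + k4): V^p = 1.8731, V^q = -1.5709
step 2: k1 = (-0.214122, -0.122355), k2 = (-0.181528, -0.105403), k3 = (-0.184177, -0.106941), k4 = (-0.157202, -0.092472); V <- V + (h/6)(k1 + 2k2 + 2k3 + k4): V^p = 1.7813, V^q = -1.6242

Answer: V^p = 1.7813, V^q = -1.6242


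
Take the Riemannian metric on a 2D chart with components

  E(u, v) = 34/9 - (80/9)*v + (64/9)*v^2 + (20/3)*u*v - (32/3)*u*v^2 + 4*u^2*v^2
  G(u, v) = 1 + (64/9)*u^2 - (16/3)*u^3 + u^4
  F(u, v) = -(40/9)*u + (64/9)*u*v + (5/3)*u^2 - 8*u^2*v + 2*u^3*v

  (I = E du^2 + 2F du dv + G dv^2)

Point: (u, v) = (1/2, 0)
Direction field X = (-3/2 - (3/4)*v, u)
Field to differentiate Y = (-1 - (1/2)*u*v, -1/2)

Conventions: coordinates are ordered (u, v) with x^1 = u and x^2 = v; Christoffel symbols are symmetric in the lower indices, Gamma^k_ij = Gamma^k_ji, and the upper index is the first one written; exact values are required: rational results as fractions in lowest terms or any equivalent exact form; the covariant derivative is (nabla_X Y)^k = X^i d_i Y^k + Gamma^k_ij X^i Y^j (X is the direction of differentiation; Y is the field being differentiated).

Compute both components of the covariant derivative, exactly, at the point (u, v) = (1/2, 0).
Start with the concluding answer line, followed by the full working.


Answer: (nabla_X Y)^u = -1513/5704, (nabla_X Y)^v = 65/713

E = 34/9, F = -65/36, G = 313/144 at the point
E_u = 0, E_v = -50/9, F_u = -25/9, F_v = 65/36, G_u = 65/18, G_v = 0
EG - F^2 = 713/144;  g^inv = (144/713) * [[313/144, 65/36], [65/36, 34/9]]
first-kind symbols [ij,l] = (1/2)(d_i g_jl + d_j g_il - d_l g_ij): [uu,u] = E_u/2 = 0, [uu,v] = F_u - E_v/2 = 0, [uv,u] = E_v/2 = -25/9, [uv,v] = G_u/2 = 65/36, [vv,u] = F_v - G_u/2 = 0, [vv,v] = G_v/2 = 0
Gamma^u_ij = (G*[ij,u] - F*[ij,v])/(EG - F^2), Gamma^v_ij = (E*[ij,v] - F*[ij,u])/(EG - F^2)
Gamma_uuu = 0, Gamma_uuv = -400/713, Gamma_uvv = 0, Gamma_vuu = 0, Gamma_vuv = 260/713, Gamma_vvv = 0
X = (-3/2, 1/2), Y = (-1, -1/2) at the point


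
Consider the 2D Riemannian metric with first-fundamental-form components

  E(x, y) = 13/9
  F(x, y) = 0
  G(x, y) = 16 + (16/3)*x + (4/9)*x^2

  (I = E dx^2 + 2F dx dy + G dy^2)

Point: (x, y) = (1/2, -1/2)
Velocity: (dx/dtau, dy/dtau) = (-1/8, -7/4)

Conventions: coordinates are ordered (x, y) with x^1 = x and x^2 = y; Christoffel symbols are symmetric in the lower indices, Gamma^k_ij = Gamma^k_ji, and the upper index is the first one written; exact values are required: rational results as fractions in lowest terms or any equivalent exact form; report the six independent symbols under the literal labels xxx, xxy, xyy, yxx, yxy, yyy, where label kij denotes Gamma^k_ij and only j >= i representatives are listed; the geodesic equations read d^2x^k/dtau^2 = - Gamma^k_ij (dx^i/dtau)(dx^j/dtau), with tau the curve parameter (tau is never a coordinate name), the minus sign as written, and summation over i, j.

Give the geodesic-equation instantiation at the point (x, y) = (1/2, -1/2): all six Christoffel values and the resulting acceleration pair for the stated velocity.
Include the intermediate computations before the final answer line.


E = 13/9, F = 0, G = 169/9 at the point
E_x = 0, E_y = 0, F_x = 0, F_y = 0, G_x = 52/9, G_y = 0
EG - F^2 = 2197/81;  g^inv = (81/2197) * [[169/9, 0], [0, 13/9]]
first-kind symbols [ij,l] = (1/2)(d_i g_jl + d_j g_il - d_l g_ij): [xx,x] = E_x/2 = 0, [xx,y] = F_x - E_y/2 = 0, [xy,x] = E_y/2 = 0, [xy,y] = G_x/2 = 26/9, [yy,x] = F_y - G_x/2 = -26/9, [yy,y] = G_y/2 = 0
Gamma^x_ij = (G*[ij,x] - F*[ij,y])/(EG - F^2), Gamma^y_ij = (E*[ij,y] - F*[ij,x])/(EG - F^2)
Gamma_xxx = 0, Gamma_xxy = 0, Gamma_xyy = -2, Gamma_yxx = 0, Gamma_yxy = 2/13, Gamma_yyy = 0
d^2x/dtau^2 = -(Gamma_xxx*(-1/8)^2 + 2*Gamma_xxy*(-1/8)*(-7/4) + Gamma_xyy*(-7/4)^2) = 49/8
d^2y/dtau^2 = -(Gamma_yxx*(-1/8)^2 + 2*Gamma_yxy*(-1/8)*(-7/4) + Gamma_yyy*(-7/4)^2) = -7/104

Answer: Gamma_xxx = 0, Gamma_xxy = 0, Gamma_xyy = -2, Gamma_yxx = 0, Gamma_yxy = 2/13, Gamma_yyy = 0; accelerations (d^2x/dtau^2, d^2y/dtau^2) = (49/8, -7/104)


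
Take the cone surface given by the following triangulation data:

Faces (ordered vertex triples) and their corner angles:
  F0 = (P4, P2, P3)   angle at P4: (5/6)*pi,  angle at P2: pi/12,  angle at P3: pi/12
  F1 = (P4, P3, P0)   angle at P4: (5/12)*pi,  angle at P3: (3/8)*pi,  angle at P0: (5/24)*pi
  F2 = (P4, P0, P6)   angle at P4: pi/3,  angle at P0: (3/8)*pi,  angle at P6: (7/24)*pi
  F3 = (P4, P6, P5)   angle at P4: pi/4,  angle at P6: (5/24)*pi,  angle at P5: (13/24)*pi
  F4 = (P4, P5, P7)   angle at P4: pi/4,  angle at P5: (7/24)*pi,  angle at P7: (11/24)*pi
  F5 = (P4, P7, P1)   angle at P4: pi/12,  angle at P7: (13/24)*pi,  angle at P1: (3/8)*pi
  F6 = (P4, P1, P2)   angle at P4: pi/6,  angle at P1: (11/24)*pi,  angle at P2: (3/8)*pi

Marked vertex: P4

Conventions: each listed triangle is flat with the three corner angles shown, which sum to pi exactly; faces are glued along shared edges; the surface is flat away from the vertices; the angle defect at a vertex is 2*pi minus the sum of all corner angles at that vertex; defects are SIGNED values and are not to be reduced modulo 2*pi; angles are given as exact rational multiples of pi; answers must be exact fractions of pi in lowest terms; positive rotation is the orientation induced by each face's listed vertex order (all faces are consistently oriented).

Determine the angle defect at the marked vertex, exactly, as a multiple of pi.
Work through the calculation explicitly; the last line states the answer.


Sum of corner angles at P4: (7/3)*pi
defect = 2*pi - (7/3)*pi

Answer: defect(P4) = -pi/3


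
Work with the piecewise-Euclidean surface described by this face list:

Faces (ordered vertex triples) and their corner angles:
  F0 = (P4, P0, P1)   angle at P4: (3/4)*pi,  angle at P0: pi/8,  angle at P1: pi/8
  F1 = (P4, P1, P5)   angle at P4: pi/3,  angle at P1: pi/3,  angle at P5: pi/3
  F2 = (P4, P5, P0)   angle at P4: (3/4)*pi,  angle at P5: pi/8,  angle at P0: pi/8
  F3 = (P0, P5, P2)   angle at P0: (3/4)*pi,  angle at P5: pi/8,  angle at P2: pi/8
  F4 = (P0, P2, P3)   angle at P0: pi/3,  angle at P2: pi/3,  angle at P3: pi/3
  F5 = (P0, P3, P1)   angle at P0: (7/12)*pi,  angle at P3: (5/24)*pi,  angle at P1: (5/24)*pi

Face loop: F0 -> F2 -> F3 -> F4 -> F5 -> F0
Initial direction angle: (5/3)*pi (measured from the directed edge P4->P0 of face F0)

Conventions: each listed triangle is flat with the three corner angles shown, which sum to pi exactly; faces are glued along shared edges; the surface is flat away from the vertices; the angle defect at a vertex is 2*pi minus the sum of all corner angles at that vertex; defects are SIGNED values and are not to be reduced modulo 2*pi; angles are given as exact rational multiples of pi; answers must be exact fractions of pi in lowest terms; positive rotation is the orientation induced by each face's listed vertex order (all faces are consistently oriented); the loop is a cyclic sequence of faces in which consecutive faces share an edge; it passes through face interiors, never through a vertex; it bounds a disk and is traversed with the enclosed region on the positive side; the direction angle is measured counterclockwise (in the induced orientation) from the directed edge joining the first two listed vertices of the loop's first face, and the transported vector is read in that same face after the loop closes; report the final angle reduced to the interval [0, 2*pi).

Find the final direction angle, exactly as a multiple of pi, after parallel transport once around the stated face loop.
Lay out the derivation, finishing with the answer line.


enclosed vertex P0: corner angles sum to (23/12)*pi, defect = 2*pi - (23/12)*pi = pi/12
the final direction is the initial angle plus the enclosed defects, taken mod 2*pi in the induced orientation
final angle = (5/3)*pi + pi/12 = (7/4)*pi (mod 2*pi)

Answer: final direction angle = (7/4)*pi


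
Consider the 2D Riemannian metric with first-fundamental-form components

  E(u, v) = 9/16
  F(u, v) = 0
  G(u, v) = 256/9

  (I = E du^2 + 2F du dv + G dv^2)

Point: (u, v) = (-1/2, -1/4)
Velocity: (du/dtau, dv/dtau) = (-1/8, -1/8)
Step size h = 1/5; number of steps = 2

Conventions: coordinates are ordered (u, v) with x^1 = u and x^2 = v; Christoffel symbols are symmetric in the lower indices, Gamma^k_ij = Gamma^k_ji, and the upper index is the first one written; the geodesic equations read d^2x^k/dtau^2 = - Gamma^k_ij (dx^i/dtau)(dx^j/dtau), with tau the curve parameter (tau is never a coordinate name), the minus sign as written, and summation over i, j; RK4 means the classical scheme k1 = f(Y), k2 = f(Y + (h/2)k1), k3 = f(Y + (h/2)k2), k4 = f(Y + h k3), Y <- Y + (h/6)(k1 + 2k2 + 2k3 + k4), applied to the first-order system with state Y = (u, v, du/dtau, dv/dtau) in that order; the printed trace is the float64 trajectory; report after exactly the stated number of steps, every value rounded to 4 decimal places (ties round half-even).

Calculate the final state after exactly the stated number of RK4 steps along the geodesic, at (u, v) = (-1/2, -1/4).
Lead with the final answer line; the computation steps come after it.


Answer: u = -0.5500, v = -0.3000, du/dtau = -0.1250, dv/dtau = -0.1250

f(Y) = (du/dtau, dv/dtau, -Gamma^u_ij Y'^i Y'^j, -Gamma^v_ij Y'^i Y'^j) with the Gammas evaluated at the stage position; h = 0.200000; intermediate values shown to 6 dp
step 0: u = -0.5000, v = -0.2500, du/dtau = -0.1250, dv/dtau = -0.1250
step 1:
  k1: at (u, v) = (-0.500000, -0.250000), (du/dtau, dv/dtau) = (-0.125000, -0.125000); Gamma_uuu = 0.000000, Gamma_uuv = 0.000000, Gamma_uvv = 0.000000, Gamma_vuu = 0.000000, Gamma_vuv = 0.000000, Gamma_vvv = 0.000000; k1 = (-0.125000, -0.125000, 0.000000, 0.000000)
  k2: at (u, v) = (-0.512500, -0.262500), (du/dtau, dv/dtau) = (-0.125000, -0.125000); Gamma_uuu = 0.000000, Gamma_uuv = 0.000000, Gamma_uvv = 0.000000, Gamma_vuu = 0.000000, Gamma_vuv = 0.000000, Gamma_vvv = 0.000000; k2 = (-0.125000, -0.125000, 0.000000, 0.000000)
  k3: at (u, v) = (-0.512500, -0.262500), (du/dtau, dv/dtau) = (-0.125000, -0.125000); Gamma_uuu = 0.000000, Gamma_uuv = 0.000000, Gamma_uvv = 0.000000, Gamma_vuu = 0.000000, Gamma_vuv = 0.000000, Gamma_vvv = 0.000000; k3 = (-0.125000, -0.125000, 0.000000, 0.000000)
  k4: at (u, v) = (-0.525000, -0.275000), (du/dtau, dv/dtau) = (-0.125000, -0.125000); Gamma_uuu = 0.000000, Gamma_uuv = 0.000000, Gamma_uvv = 0.000000, Gamma_vuu = 0.000000, Gamma_vuv = 0.000000, Gamma_vvv = 0.000000; k4 = (-0.125000, -0.125000, 0.000000, 0.000000)
  Y <- Y + (h/6)(k1 + 2k2 + 2k3 + k4): u = -0.5250, v = -0.2750, du/dtau = -0.1250, dv/dtau = -0.1250
step 2:
  k1: at (u, v) = (-0.525000, -0.275000), (du/dtau, dv/dtau) = (-0.125000, -0.125000); Gamma_uuu = 0.000000, Gamma_uuv = 0.000000, Gamma_uvv = 0.000000, Gamma_vuu = 0.000000, Gamma_vuv = 0.000000, Gamma_vvv = 0.000000; k1 = (-0.125000, -0.125000, 0.000000, 0.000000)
  k2: at (u, v) = (-0.537500, -0.287500), (du/dtau, dv/dtau) = (-0.125000, -0.125000); Gamma_uuu = 0.000000, Gamma_uuv = 0.000000, Gamma_uvv = 0.000000, Gamma_vuu = 0.000000, Gamma_vuv = 0.000000, Gamma_vvv = 0.000000; k2 = (-0.125000, -0.125000, 0.000000, 0.000000)
  k3: at (u, v) = (-0.537500, -0.287500), (du/dtau, dv/dtau) = (-0.125000, -0.125000); Gamma_uuu = 0.000000, Gamma_uuv = 0.000000, Gamma_uvv = 0.000000, Gamma_vuu = 0.000000, Gamma_vuv = 0.000000, Gamma_vvv = 0.000000; k3 = (-0.125000, -0.125000, 0.000000, 0.000000)
  k4: at (u, v) = (-0.550000, -0.300000), (du/dtau, dv/dtau) = (-0.125000, -0.125000); Gamma_uuu = 0.000000, Gamma_uuv = 0.000000, Gamma_uvv = 0.000000, Gamma_vuu = 0.000000, Gamma_vuv = 0.000000, Gamma_vvv = 0.000000; k4 = (-0.125000, -0.125000, 0.000000, 0.000000)
  Y <- Y + (h/6)(k1 + 2k2 + 2k3 + k4): u = -0.5500, v = -0.3000, du/dtau = -0.1250, dv/dtau = -0.1250


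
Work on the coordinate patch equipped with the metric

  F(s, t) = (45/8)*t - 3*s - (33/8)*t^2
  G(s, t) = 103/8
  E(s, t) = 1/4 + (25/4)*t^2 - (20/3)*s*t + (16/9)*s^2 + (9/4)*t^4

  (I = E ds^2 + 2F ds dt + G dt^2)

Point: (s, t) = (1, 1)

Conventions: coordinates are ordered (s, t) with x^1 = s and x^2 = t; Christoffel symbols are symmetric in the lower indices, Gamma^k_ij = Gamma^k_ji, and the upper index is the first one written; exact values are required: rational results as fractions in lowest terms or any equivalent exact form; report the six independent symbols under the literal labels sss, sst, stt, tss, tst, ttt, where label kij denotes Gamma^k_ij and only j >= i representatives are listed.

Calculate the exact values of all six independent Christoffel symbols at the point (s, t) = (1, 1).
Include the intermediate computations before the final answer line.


E = 139/36, F = -3/2, G = 103/8 at the point
E_s = -28/9, E_t = 89/6, F_s = -3, F_t = -21/8, G_s = 0, G_t = 0
EG - F^2 = 13669/288;  g^inv = (288/13669) * [[103/8, 3/2], [3/2, 139/36]]
first-kind symbols [ij,l] = (1/2)(d_i g_jl + d_j g_il - d_l g_ij): [ss,s] = E_s/2 = -14/9, [ss,t] = F_s - E_t/2 = -125/12, [st,s] = E_t/2 = 89/12, [st,t] = G_s/2 = 0, [tt,s] = F_t - G_s/2 = -21/8, [tt,t] = G_t/2 = 0
Gamma^s_ij = (G*[ij,s] - F*[ij,t])/(EG - F^2), Gamma^t_ij = (E*[ij,t] - F*[ij,s])/(EG - F^2)

Answer: Gamma_sss = -10268/13669, Gamma_sst = 27501/13669, Gamma_stt = -19467/27338, Gamma_tss = -36766/41007, Gamma_tst = 3204/13669, Gamma_ttt = -1134/13669


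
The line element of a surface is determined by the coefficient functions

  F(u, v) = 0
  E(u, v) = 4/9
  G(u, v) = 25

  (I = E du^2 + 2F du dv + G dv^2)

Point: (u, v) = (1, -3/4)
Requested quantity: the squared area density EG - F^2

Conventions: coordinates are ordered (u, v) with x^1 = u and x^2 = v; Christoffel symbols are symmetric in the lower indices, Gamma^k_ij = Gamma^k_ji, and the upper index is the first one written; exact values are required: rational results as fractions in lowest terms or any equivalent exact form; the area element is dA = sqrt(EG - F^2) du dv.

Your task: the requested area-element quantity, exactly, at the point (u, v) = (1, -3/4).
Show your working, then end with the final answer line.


E = 4/9, F = 0, G = 25; EG - F^2 = 100/9

Answer: EG - F^2 = 100/9


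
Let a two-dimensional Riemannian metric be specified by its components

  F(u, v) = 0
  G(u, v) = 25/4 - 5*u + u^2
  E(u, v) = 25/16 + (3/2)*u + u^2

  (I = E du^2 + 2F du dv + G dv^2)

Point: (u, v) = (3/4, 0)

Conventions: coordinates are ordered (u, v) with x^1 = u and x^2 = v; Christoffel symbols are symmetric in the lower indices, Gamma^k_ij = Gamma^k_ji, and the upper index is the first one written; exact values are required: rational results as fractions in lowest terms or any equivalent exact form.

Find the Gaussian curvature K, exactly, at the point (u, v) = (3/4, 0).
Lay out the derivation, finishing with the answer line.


E = 13/4, F = 0, G = 49/16, EG - F^2 = 637/64 at the point
E_u = 3, E_v = 0, F_u = 0, F_v = 0, G_u = -7/2, G_v = 0
E_vv = 0, F_uv = 0, G_uu = 2
The intrinsic route: Brioschi's K = (det M1 - det M2)/(EG - F^2)^2.
M1 = [[-E_vv/2 + F_uv - G_uu/2, E_u/2, F_u - E_v/2], [F_v - G_u/2, E, F], [G_v/2, F, G]] = [[-1, 3/2, 0], [7/4, 13/4, 0], [0, 0, 49/16]]; det M1 = -2303/128
M2 = [[0, E_v/2, G_u/2], [E_v/2, E, F], [G_u/2, F, G]] = [[0, 0, -7/4], [0, 13/4, 0], [-7/4, 0, 49/16]]; det M2 = -637/64
det M1 - det M2 = -1029/128; K = -1029/128 / (637/64)^2 = -96/1183

Answer: K = -96/1183


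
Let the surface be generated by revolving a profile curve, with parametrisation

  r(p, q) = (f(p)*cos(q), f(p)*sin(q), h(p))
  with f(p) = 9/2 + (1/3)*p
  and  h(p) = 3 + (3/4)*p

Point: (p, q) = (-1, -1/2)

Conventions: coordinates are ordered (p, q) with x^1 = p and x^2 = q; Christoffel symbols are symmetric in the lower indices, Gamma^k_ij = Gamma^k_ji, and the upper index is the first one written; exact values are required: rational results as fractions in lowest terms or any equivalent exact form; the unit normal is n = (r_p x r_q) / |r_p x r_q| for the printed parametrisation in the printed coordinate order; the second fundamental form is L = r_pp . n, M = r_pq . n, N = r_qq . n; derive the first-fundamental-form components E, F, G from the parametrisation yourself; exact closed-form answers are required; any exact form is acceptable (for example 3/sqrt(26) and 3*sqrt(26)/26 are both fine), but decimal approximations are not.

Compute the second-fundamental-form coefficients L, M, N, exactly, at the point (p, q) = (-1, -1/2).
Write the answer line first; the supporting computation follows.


Answer: L = 0, M = 0, N = 75*sqrt(97)/194

f = 25/6, f' = 1/3, f'' = 0, h' = 3/4, h'' = 0
E = 97/144, F = 0, G = 625/36; answer radicand W^2 = 97/144
unnormalised second-form numerators: l = 0, m = 0, n = 25/8; L = l/sqrt(97/144), and similarly M = m/sqrt(W^2), N = n/sqrt(W^2)


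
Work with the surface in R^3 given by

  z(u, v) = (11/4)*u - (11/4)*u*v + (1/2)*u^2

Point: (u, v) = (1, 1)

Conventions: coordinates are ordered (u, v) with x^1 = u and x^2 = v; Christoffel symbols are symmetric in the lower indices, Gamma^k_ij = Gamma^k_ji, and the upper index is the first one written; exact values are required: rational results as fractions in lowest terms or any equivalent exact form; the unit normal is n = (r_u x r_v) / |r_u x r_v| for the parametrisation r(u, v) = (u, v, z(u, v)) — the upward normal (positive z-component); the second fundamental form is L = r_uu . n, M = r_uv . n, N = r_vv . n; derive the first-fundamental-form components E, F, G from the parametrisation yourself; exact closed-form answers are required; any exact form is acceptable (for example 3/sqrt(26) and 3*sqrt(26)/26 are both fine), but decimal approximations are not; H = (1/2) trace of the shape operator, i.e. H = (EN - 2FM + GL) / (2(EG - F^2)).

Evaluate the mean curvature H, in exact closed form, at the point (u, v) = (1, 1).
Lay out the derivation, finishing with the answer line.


z_u = 1, z_v = -11/4, z_uu = 1, z_uv = -11/4, z_vv = 0
E = 2, F = -11/4, G = 137/16; answer radicand W^2 = 153/16
unnormalised second-form numerators: l = 1, m = -11/4, n = 0; L = l/sqrt(153/16), and similarly M = m/sqrt(W^2), N = n/sqrt(W^2)
H = (E*n - 2*F*m + G*l) / (2*(EG - F^2)*sqrt(W^2)); E*n - 2*F*m + G*l = -105/16, EG - F^2 = 153/16, so H = (-35/102)/sqrt(153/16)

Answer: H = -70*sqrt(17)/2601


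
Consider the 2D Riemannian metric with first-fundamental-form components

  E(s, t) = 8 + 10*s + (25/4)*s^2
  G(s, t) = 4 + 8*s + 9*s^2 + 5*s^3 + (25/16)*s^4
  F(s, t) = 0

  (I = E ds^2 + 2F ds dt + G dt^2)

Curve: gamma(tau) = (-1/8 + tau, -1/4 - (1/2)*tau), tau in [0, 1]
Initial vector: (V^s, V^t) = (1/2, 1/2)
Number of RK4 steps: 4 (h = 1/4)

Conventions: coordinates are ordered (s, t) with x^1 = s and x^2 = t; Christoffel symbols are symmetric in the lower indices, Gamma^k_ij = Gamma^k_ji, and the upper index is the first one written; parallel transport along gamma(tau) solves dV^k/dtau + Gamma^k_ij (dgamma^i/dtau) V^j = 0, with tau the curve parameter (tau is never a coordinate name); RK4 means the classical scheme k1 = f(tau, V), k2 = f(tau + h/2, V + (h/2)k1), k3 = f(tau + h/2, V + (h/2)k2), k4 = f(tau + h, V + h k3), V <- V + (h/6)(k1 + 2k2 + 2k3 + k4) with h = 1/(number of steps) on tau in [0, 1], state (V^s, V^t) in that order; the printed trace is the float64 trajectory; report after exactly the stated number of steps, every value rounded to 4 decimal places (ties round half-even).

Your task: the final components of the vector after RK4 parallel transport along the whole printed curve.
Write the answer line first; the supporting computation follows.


Answer: V^s = 0.1841, V^t = 0.2822

gamma'(tau) = (1, -1/2); f(tau, V)^k = -Gamma^k_ij(gamma(tau)) gamma'^i(tau) V^j; h = 1/4; intermediate values shown to 6 dp
curve data and Christoffel symbols at the stage parameters:
  tau = 0.000000: gamma = (-0.125000, -0.250000), gamma' = (1.000000, -0.500000); Gamma_sss = 0.616087, Gamma_sst = 0.000000, Gamma_stt = -0.436074, Gamma_tss = 0.000000, Gamma_tst = 0.953642, Gamma_ttt = 0.000000
  tau = 0.125000: gamma = (0.000000, -0.312500), gamma' = (1.000000, -0.500000); Gamma_sss = 0.625000, Gamma_sst = 0.000000, Gamma_stt = -0.500000, Gamma_tss = 0.000000, Gamma_tst = 1.000000, Gamma_ttt = 0.000000
  tau = 0.250000: gamma = (0.125000, -0.375000), gamma' = (1.000000, -0.500000); Gamma_sss = 0.618471, Gamma_sst = 0.000000, Gamma_stt = -0.561455, Gamma_tss = 0.000000, Gamma_tst = 1.018933, Gamma_ttt = 0.000000
  tau = 0.375000: gamma = (0.250000, -0.437500), gamma' = (1.000000, -0.500000); Gamma_sss = 0.602582, Gamma_sst = 0.000000, Gamma_stt = -0.621413, Gamma_tss = 0.000000, Gamma_tst = 1.018182, Gamma_ttt = 0.000000
  tau = 0.500000: gamma = (0.375000, -0.500000), gamma' = (1.000000, -0.500000); Gamma_sss = 0.581503, Gamma_sst = 0.000000, Gamma_stt = -0.680541, Gamma_tss = 0.000000, Gamma_tst = 1.004005, Gamma_ttt = 0.000000
  tau = 0.625000: gamma = (0.500000, -0.562500), gamma' = (1.000000, -0.500000); Gamma_sss = 0.557940, Gamma_sst = 0.000000, Gamma_stt = -0.739270, Gamma_tss = 0.000000, Gamma_tst = 0.981132, Gamma_ttt = 0.000000
  tau = 0.750000: gamma = (0.625000, -0.625000), gamma' = (1.000000, -0.500000); Gamma_sss = 0.533583, Gamma_sst = 0.000000, Gamma_stt = -0.797873, Gamma_tss = 0.000000, Gamma_tst = 0.952978, Gamma_ttt = 0.000000
  tau = 0.875000: gamma = (0.750000, -0.687500), gamma' = (1.000000, -0.500000); Gamma_sss = 0.509449, Gamma_sst = 0.000000, Gamma_stt = -0.856512, Gamma_tss = 0.000000, Gamma_tst = 0.921933, Gamma_ttt = 0.000000
  tau = 1.000000: gamma = (0.875000, -0.750000), gamma' = (1.000000, -0.500000); Gamma_sss = 0.486124, Gamma_sst = 0.000000, Gamma_stt = -0.915280, Gamma_tss = 0.000000, Gamma_tst = 0.889627, Gamma_ttt = 0.000000
step 0: V^s = 0.5000, V^t = 0.5000
step 1: k1 = (-0.417062, -0.238411), k2 = (-0.397467, -0.246265), k3 = (-0.398752, -0.244059), k4 = (-0.370816, -0.243351); V <- V + (h/6)(k1 + 2k2 + 2k3 + k4): V^s = 0.4008, V^t = 0.4391
step 2: k1 = (-0.371154, -0.243175), k2 = (-0.340547, -0.235665), k3 = (-0.343144, -0.234673), k4 = (-0.312632, -0.223774); V <- V + (h/6)(k1 + 2k2 + 2k3 + k4): V^s = 0.3154, V^t = 0.3804
step 3: k1 = (-0.312824, -0.223630), k2 = (-0.284414, -0.210292), k3 = (-0.287012, -0.210185), k4 = (-0.260781, -0.196378); V <- V + (h/6)(k1 + 2k2 + 2k3 + k4): V^s = 0.2438, V^t = 0.3279
step 4: k1 = (-0.260908, -0.196273), k2 = (-0.237515, -0.182294), k3 = (-0.239753, -0.182557), k4 = (-0.218559, -0.169285); V <- V + (h/6)(k1 + 2k2 + 2k3 + k4): V^s = 0.1841, V^t = 0.2822


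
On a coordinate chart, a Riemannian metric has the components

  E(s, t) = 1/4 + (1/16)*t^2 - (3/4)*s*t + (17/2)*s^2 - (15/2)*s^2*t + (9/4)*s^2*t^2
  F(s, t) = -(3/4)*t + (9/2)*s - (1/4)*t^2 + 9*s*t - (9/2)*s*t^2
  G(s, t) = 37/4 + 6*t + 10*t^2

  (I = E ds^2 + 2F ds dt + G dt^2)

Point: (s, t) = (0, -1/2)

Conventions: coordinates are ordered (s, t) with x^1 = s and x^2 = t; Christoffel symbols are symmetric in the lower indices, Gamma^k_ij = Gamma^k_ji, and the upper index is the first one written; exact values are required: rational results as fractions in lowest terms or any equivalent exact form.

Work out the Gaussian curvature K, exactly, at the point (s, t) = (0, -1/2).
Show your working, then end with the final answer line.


E = 17/64, F = 5/16, G = 35/4, EG - F^2 = 285/128 at the point
E_s = 3/8, E_t = -1/16, F_s = -9/8, F_t = -1/2, G_s = 0, G_t = -4
E_tt = 1/8, F_st = 27/2, G_ss = 0
Compute both Brioschi determinants and normalise by (EG - F^2)^2.
M1 = [[-E_tt/2 + F_st - G_ss/2, E_s/2, F_s - E_t/2], [F_t - G_s/2, E, F], [G_t/2, F, G]] = [[215/16, 3/16, -35/32], [-1/2, 17/64, 5/16], [-2, 5/16, 35/4]]; det M1 = 61875/2048
M2 = [[0, E_t/2, G_s/2], [E_t/2, E, F], [G_s/2, F, G]] = [[0, -1/32, 0], [-1/32, 17/64, 5/16], [0, 5/16, 35/4]]; det M2 = -35/4096
det M1 - det M2 = 123785/4096; K = 123785/4096 / (285/128)^2 = 5212/855

Answer: K = 5212/855


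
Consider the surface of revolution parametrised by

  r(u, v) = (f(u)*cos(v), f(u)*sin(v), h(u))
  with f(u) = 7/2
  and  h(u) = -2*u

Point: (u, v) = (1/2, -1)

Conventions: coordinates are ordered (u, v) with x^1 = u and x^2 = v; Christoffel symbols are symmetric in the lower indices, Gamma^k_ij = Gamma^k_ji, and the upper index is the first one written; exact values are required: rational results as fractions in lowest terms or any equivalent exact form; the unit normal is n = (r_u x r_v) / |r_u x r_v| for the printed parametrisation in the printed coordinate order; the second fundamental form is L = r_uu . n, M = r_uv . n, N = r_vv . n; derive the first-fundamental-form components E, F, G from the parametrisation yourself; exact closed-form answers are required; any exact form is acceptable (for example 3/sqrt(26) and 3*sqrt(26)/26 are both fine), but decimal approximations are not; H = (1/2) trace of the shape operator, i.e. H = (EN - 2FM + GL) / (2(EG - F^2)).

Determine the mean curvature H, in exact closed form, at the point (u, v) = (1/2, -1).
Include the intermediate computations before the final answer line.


f = 7/2, f' = 0, f'' = 0, h' = -2, h'' = 0
E = 4, F = 0, G = 49/4; answer radicand W^2 = 4
unnormalised second-form numerators: l = 0, m = 0, n = -7; L = l/sqrt(4), and similarly M = m/sqrt(W^2), N = n/sqrt(W^2)
H = (E*n - 2*F*m + G*l) / (2*(EG - F^2)*sqrt(W^2)); E*n - 2*F*m + G*l = -28, EG - F^2 = 49, so H = (-2/7)/sqrt(4)

Answer: H = -1/7


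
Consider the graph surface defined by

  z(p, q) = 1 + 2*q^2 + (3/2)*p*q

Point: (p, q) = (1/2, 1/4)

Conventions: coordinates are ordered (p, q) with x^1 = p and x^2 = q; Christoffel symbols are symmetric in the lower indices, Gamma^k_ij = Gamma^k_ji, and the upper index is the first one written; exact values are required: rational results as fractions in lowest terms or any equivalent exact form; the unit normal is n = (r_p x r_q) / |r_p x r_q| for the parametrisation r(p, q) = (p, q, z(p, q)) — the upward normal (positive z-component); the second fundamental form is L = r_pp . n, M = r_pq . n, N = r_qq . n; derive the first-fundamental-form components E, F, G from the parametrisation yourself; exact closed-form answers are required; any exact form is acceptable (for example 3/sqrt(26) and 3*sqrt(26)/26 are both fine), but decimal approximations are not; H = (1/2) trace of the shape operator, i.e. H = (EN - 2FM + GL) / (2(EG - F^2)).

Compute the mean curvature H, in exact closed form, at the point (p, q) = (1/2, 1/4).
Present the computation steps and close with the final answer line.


z_p = 3/8, z_q = 7/4, z_pp = 0, z_pq = 3/2, z_qq = 4
E = 73/64, F = 21/32, G = 65/16; answer radicand W^2 = 269/64
unnormalised second-form numerators: l = 0, m = 3/2, n = 4; L = l/sqrt(269/64), and similarly M = m/sqrt(W^2), N = n/sqrt(W^2)
H = (E*n - 2*F*m + G*l) / (2*(EG - F^2)*sqrt(W^2)); E*n - 2*F*m + G*l = 83/32, EG - F^2 = 269/64, so H = (83/269)/sqrt(269/64)

Answer: H = 664*sqrt(269)/72361


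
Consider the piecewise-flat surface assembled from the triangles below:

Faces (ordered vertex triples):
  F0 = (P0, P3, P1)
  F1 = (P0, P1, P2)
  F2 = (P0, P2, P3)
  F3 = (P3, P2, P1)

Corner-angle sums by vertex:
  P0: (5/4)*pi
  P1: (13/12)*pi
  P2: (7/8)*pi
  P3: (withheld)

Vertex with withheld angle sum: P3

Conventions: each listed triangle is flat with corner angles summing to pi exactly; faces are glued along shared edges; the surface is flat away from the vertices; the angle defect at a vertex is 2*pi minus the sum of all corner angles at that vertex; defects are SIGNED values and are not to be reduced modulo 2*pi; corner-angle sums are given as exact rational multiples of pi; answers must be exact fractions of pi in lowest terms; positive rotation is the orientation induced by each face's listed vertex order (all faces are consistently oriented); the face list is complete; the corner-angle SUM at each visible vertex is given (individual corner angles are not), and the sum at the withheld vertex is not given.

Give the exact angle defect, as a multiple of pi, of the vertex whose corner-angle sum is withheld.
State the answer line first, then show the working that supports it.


Answer: defect(P3) = (29/24)*pi

V = 4, E = 6, F = 4; chi = V - E + F = 2
Gauss-Bonnet: total defect = 2*pi*chi = 4*pi; visible defects sum to (67/24)*pi


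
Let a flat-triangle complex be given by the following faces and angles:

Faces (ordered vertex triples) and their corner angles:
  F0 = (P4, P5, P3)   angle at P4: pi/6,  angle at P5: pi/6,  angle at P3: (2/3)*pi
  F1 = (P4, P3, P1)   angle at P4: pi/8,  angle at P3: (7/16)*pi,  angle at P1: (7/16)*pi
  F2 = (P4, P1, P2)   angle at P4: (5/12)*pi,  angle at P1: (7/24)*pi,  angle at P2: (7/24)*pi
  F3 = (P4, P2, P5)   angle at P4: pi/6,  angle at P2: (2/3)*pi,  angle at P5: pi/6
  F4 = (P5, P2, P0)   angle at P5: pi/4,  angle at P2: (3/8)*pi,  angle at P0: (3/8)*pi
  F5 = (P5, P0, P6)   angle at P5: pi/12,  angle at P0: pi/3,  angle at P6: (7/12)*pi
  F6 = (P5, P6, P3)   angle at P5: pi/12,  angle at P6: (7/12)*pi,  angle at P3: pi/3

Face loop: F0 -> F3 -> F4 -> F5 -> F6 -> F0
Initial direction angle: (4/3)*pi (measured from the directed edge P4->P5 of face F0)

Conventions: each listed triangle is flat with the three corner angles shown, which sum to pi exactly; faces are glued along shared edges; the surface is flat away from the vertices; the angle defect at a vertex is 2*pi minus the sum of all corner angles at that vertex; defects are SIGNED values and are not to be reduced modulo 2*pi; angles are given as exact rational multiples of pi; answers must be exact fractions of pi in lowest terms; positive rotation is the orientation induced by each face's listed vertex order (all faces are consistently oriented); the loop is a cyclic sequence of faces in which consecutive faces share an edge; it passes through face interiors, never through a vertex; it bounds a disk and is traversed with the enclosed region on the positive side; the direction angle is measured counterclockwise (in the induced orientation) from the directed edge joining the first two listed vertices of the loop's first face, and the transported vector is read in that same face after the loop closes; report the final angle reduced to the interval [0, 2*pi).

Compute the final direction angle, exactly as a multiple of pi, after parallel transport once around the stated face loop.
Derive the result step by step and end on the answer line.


enclosed vertex P5: corner angles sum to (3/4)*pi, defect = 2*pi - (3/4)*pi = (5/4)*pi
by Gauss-Bonnet the loop rotates the vector by the enclosed defect sum (positive orientation, mod 2*pi)
final angle = (4/3)*pi + (5/4)*pi = (7/12)*pi (mod 2*pi)

Answer: final direction angle = (7/12)*pi
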